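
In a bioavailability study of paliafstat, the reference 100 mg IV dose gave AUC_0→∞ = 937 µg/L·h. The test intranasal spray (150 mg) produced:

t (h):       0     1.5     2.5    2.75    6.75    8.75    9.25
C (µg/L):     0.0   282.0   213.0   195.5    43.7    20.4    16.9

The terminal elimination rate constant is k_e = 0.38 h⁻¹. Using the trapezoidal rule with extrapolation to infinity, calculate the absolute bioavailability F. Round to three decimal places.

F = 0.787

Trapezoidal AUC_0→9.25 (intranasal spray):
  [0→1.5]: (0.0+282.0)/2 × 1.5 = 211.5
  [1.5→2.5]: (282.0+213.0)/2 × 1 = 247.5
  [2.5→2.75]: (213.0+195.5)/2 × 0.25 = 51.0625
  [2.75→6.75]: (195.5+43.7)/2 × 4 = 478.4
  [6.75→8.75]: (43.7+20.4)/2 × 2 = 64.1
  [8.75→9.25]: (20.4+16.9)/2 × 0.5 = 9.325
  Sum = 1061.8875 µg/L·h
Tail: C_last/k_e = 16.9/0.38 = 44.474
AUC_0→∞ (intranasal spray) = 1061.8875 + 44.474 = 1106.3615 µg/L·h
F = (AUC_ev/D_ev)/(AUC_iv/D_iv) = (1106.3615/150)/(937/100) = 7.37574/9.37 = 0.7872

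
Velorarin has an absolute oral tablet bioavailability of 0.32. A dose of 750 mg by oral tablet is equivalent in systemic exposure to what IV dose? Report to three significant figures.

Systemic exposure from an extravascular dose = F × D_ev, so the equivalent IV dose is F × D_ev.
D_iv = F × D_ev = 0.32 × 750 = 240 mg

D_iv = 240 mg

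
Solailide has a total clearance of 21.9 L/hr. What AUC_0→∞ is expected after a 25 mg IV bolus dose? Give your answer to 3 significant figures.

AUC = 1.14 mg/L·hr

AUC_0→∞ = Dose_iv / CL
        = 25 / 21.9 = 1.14155 mg/L·hr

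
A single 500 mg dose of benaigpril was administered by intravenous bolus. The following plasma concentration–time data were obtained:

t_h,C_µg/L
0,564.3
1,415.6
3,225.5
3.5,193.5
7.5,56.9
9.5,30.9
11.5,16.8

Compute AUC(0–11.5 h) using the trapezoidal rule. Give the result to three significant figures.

AUC = 1870 µg/L·h

Trapezoidal AUC_0→11.5:
  [0→1]: (564.3+415.6)/2 × 1 = 489.95
  [1→3]: (415.6+225.5)/2 × 2 = 641.1
  [3→3.5]: (225.5+193.5)/2 × 0.5 = 104.75
  [3.5→7.5]: (193.5+56.9)/2 × 4 = 500.8
  [7.5→9.5]: (56.9+30.9)/2 × 2 = 87.8
  [9.5→11.5]: (30.9+16.8)/2 × 2 = 47.7
  Sum = 1872.1 µg/L·h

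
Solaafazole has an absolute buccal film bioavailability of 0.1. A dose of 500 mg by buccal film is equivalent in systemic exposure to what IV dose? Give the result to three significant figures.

Systemic exposure from an extravascular dose = F × D_ev, so the equivalent IV dose is F × D_ev.
D_iv = F × D_ev = 0.1 × 500 = 50 mg

D_iv = 50.0 mg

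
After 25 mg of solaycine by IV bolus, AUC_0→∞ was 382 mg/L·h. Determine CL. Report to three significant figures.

CL = 0.0654 L/h

CL = Dose_iv / AUC_0→∞
   = 25 / 382 = 0.065445 L/h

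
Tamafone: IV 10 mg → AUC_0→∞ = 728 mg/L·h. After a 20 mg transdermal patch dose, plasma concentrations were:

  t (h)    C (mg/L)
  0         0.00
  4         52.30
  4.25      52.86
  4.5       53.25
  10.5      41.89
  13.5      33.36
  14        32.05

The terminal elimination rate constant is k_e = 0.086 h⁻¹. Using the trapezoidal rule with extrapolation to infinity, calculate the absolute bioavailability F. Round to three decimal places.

Trapezoidal AUC_0→14 (transdermal patch):
  [0→4]: (0.00+52.30)/2 × 4 = 104.6
  [4→4.25]: (52.30+52.86)/2 × 0.25 = 13.145
  [4.25→4.5]: (52.86+53.25)/2 × 0.25 = 13.26375
  [4.5→10.5]: (53.25+41.89)/2 × 6 = 285.42
  [10.5→13.5]: (41.89+33.36)/2 × 3 = 112.875
  [13.5→14]: (33.36+32.05)/2 × 0.5 = 16.3525
  Sum = 545.65625 mg/L·h
Tail: C_last/k_e = 32.05/0.086 = 372.674
AUC_0→∞ (transdermal patch) = 545.65625 + 372.674 = 918.33025 mg/L·h
F = (AUC_ev/D_ev)/(AUC_iv/D_iv) = (918.33025/20)/(728/10) = 45.9165/72.8 = 0.6307

F = 0.631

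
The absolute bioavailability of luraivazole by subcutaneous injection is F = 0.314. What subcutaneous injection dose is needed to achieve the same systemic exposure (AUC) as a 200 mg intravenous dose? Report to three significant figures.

For equal systemic exposure: F × D_ev = D_iv
D_ev = D_iv / F = 200 / 0.314 = 636.943 mg

D_subcutaneous = 637 mg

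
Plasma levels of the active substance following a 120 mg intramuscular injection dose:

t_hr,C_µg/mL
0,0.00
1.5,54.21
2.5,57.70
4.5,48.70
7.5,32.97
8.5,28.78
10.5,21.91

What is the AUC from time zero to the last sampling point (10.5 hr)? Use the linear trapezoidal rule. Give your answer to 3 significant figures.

AUC = 407 µg/mL·hr

Trapezoidal AUC_0→10.5:
  [0→1.5]: (0.00+54.21)/2 × 1.5 = 40.6575
  [1.5→2.5]: (54.21+57.70)/2 × 1 = 55.955
  [2.5→4.5]: (57.70+48.70)/2 × 2 = 106.4
  [4.5→7.5]: (48.70+32.97)/2 × 3 = 122.505
  [7.5→8.5]: (32.97+28.78)/2 × 1 = 30.875
  [8.5→10.5]: (28.78+21.91)/2 × 2 = 50.69
  Sum = 407.0825 µg/mL·hr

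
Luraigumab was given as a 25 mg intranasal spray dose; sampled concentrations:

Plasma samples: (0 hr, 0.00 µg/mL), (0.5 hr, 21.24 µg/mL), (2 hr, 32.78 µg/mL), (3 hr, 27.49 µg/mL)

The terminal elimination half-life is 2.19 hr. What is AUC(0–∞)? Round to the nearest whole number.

AUC = 163 µg/mL·hr

Trapezoidal AUC_0→3:
  [0→0.5]: (0.00+21.24)/2 × 0.5 = 5.31
  [0.5→2]: (21.24+32.78)/2 × 1.5 = 40.515
  [2→3]: (32.78+27.49)/2 × 1 = 30.135
  Sum = 75.96 µg/mL·hr
k_e = ln2 / t½ = 0.693147 / 2.19 = 0.3165 hr^-1
Extrapolated tail: C_last / k_e = 27.49 / 0.3165 = 86.856
AUC_0→∞ = 75.96 + 86.856 = 162.816 µg/mL·hr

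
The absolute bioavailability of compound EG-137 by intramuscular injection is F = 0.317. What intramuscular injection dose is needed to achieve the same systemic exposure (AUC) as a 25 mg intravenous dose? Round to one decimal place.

For equal systemic exposure: F × D_ev = D_iv
D_ev = D_iv / F = 25 / 0.317 = 78.8644 mg

D_intramuscular = 78.9 mg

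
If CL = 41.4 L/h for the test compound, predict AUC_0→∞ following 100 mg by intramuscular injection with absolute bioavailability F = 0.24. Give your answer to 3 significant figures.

AUC_0→∞ = F × Dose / CL
        = 0.24 × 100 / 41.4 = 0.57971 mg/L·h

AUC = 0.580 mg/L·h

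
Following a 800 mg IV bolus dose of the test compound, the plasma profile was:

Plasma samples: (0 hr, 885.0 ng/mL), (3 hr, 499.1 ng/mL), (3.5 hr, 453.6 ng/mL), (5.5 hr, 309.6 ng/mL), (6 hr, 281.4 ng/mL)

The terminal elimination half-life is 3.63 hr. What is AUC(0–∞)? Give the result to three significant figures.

Trapezoidal AUC_0→6:
  [0→3]: (885.0+499.1)/2 × 3 = 2076.15
  [3→3.5]: (499.1+453.6)/2 × 0.5 = 238.175
  [3.5→5.5]: (453.6+309.6)/2 × 2 = 763.2
  [5.5→6]: (309.6+281.4)/2 × 0.5 = 147.75
  Sum = 3225.275 ng/mL·hr
k_e = ln2 / t½ = 0.693147 / 3.63 = 0.1909 hr^-1
Extrapolated tail: C_last / k_e = 281.4 / 0.1909 = 1474.070
AUC_0→∞ = 3225.275 + 1474.070 = 4699.345 ng/mL·hr

AUC = 4700 ng/mL·hr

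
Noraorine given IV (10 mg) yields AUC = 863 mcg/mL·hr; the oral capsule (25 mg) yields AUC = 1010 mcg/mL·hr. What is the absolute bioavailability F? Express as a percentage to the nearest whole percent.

F = (AUC_ev / D_ev) / (AUC_iv / D_iv)
  = (1010/25) / (863/10)
  = 40.4 / 86.3 = 0.4681
  = 46.81%

F = 47%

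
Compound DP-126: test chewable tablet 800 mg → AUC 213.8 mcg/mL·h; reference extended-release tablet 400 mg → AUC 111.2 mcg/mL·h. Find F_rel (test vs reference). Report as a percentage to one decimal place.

F_rel = 96.1%

F_rel = (AUC_test/D_test) / (AUC_ref/D_ref)
      = (213.8/800) / (111.2/400)
      = 0.26725 / 0.278 = 0.9613 = 96.13%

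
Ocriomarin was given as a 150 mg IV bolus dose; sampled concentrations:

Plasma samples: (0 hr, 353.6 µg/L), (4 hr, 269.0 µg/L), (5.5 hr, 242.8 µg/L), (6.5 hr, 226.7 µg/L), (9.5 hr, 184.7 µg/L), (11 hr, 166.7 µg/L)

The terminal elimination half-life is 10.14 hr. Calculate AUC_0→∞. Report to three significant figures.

AUC = 5180 µg/L·hr

Trapezoidal AUC_0→11:
  [0→4]: (353.6+269.0)/2 × 4 = 1245.2
  [4→5.5]: (269.0+242.8)/2 × 1.5 = 383.85
  [5.5→6.5]: (242.8+226.7)/2 × 1 = 234.75
  [6.5→9.5]: (226.7+184.7)/2 × 3 = 617.1
  [9.5→11]: (184.7+166.7)/2 × 1.5 = 263.55
  Sum = 2744.45 µg/L·hr
k_e = ln2 / t½ = 0.693147 / 10.14 = 0.0684 hr^-1
Extrapolated tail: C_last / k_e = 166.7 / 0.0684 = 2437.135
AUC_0→∞ = 2744.45 + 2437.135 = 5181.585 µg/L·hr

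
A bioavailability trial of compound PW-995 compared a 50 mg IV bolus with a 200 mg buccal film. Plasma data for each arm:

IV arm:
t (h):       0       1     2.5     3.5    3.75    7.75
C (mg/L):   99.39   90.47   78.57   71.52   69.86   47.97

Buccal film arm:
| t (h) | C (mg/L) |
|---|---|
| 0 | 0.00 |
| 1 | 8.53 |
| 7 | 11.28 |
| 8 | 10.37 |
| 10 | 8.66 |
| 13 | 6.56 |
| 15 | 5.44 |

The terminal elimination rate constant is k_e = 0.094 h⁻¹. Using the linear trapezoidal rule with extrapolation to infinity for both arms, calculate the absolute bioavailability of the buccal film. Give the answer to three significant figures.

Trapezoidal AUC_0→7.75 (IV):
  [0→1]: (99.39+90.47)/2 × 1 = 94.93
  [1→2.5]: (90.47+78.57)/2 × 1.5 = 126.78
  [2.5→3.5]: (78.57+71.52)/2 × 1 = 75.045
  [3.5→3.75]: (71.52+69.86)/2 × 0.25 = 17.6725
  [3.75→7.75]: (69.86+47.97)/2 × 4 = 235.66
  Sum = 550.0875 mg/L·h
IV tail: 47.97/0.094 = 510.319; AUC_iv,0→∞ = 550.0875 + 510.319 = 1060.4065 mg/L·h
Trapezoidal AUC_0→15 (buccal film):
  [0→1]: (0.00+8.53)/2 × 1 = 4.265
  [1→7]: (8.53+11.28)/2 × 6 = 59.43
  [7→8]: (11.28+10.37)/2 × 1 = 10.825
  [8→10]: (10.37+8.66)/2 × 2 = 19.03
  [10→13]: (8.66+6.56)/2 × 3 = 22.83
  [13→15]: (6.56+5.44)/2 × 2 = 12.0
  Sum = 128.38 mg/L·h
buccal film tail: 5.44/0.094 = 57.872; AUC_ev,0→∞ = 128.38 + 57.872 = 186.252 mg/L·h
F = (AUC_ev/D_ev)/(AUC_iv/D_iv) = (186.252/200)/(1060.4065/50) = 0.93126/21.20813 = 0.0439

F = 0.0439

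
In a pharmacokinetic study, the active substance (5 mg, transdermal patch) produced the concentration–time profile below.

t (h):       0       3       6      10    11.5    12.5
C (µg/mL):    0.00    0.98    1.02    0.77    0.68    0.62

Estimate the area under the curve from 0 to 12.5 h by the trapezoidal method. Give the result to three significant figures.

AUC = 9.79 µg/mL·h

Trapezoidal AUC_0→12.5:
  [0→3]: (0.00+0.98)/2 × 3 = 1.47
  [3→6]: (0.98+1.02)/2 × 3 = 3.0
  [6→10]: (1.02+0.77)/2 × 4 = 3.58
  [10→11.5]: (0.77+0.68)/2 × 1.5 = 1.0875
  [11.5→12.5]: (0.68+0.62)/2 × 1 = 0.65
  Sum = 9.7875 µg/mL·h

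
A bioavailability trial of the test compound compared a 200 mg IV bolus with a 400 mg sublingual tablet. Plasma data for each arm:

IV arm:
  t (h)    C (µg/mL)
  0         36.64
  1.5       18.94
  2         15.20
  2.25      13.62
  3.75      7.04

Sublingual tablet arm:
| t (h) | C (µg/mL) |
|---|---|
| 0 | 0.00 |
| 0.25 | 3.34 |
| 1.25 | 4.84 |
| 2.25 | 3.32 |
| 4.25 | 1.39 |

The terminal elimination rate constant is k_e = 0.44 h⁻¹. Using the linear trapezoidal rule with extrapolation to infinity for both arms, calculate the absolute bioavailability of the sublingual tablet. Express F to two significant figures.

Trapezoidal AUC_0→3.75 (IV):
  [0→1.5]: (36.64+18.94)/2 × 1.5 = 41.685
  [1.5→2]: (18.94+15.20)/2 × 0.5 = 8.535
  [2→2.25]: (15.20+13.62)/2 × 0.25 = 3.6025
  [2.25→3.75]: (13.62+7.04)/2 × 1.5 = 15.495
  Sum = 69.3175 µg/mL·h
IV tail: 7.04/0.44 = 16.000; AUC_iv,0→∞ = 69.3175 + 16.000 = 85.3175 µg/mL·h
Trapezoidal AUC_0→4.25 (sublingual tablet):
  [0→0.25]: (0.00+3.34)/2 × 0.25 = 0.4175
  [0.25→1.25]: (3.34+4.84)/2 × 1 = 4.09
  [1.25→2.25]: (4.84+3.32)/2 × 1 = 4.08
  [2.25→4.25]: (3.32+1.39)/2 × 2 = 4.71
  Sum = 13.2975 µg/mL·h
sublingual tablet tail: 1.39/0.44 = 3.159; AUC_ev,0→∞ = 13.2975 + 3.159 = 16.4565 µg/mL·h
F = (AUC_ev/D_ev)/(AUC_iv/D_iv) = (16.4565/400)/(85.3175/200) = 0.04114125/0.4265875 = 0.0964

F = 0.096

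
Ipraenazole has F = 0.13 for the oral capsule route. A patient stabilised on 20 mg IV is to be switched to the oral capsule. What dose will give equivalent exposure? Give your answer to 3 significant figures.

D_oral = 154 mg

For equal systemic exposure: F × D_ev = D_iv
D_ev = D_iv / F = 20 / 0.13 = 153.846 mg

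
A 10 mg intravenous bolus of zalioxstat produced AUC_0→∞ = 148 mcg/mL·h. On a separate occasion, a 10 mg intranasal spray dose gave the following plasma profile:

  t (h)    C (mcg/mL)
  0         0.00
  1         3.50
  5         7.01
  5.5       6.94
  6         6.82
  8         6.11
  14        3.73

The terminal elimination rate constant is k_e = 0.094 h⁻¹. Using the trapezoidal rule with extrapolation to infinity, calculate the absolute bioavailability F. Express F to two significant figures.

Trapezoidal AUC_0→14 (intranasal spray):
  [0→1]: (0.00+3.50)/2 × 1 = 1.75
  [1→5]: (3.50+7.01)/2 × 4 = 21.02
  [5→5.5]: (7.01+6.94)/2 × 0.5 = 3.4875
  [5.5→6]: (6.94+6.82)/2 × 0.5 = 3.44
  [6→8]: (6.82+6.11)/2 × 2 = 12.93
  [8→14]: (6.11+3.73)/2 × 6 = 29.52
  Sum = 72.1475 mcg/mL·h
Tail: C_last/k_e = 3.73/0.094 = 39.681
AUC_0→∞ (intranasal spray) = 72.1475 + 39.681 = 111.8285 mcg/mL·h
F = (AUC_ev/D_ev)/(AUC_iv/D_iv) = (111.8285/10)/(148/10) = 11.18285/14.8 = 0.7556

F = 0.76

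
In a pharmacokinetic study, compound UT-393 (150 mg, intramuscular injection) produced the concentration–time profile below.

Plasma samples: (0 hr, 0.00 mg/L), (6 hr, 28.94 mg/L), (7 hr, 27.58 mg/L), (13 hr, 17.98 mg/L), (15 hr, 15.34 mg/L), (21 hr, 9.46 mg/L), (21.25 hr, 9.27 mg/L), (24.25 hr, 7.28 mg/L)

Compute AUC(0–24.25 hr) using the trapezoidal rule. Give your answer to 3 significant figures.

AUC = 387 mg/L·hr

Trapezoidal AUC_0→24.25:
  [0→6]: (0.00+28.94)/2 × 6 = 86.82
  [6→7]: (28.94+27.58)/2 × 1 = 28.26
  [7→13]: (27.58+17.98)/2 × 6 = 136.68
  [13→15]: (17.98+15.34)/2 × 2 = 33.32
  [15→21]: (15.34+9.46)/2 × 6 = 74.4
  [21→21.25]: (9.46+9.27)/2 × 0.25 = 2.34125
  [21.25→24.25]: (9.27+7.28)/2 × 3 = 24.825
  Sum = 386.64625 mg/L·hr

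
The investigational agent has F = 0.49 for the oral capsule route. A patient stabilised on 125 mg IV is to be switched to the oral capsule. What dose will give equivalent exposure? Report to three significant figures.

For equal systemic exposure: F × D_ev = D_iv
D_ev = D_iv / F = 125 / 0.49 = 255.102 mg

D_oral = 255 mg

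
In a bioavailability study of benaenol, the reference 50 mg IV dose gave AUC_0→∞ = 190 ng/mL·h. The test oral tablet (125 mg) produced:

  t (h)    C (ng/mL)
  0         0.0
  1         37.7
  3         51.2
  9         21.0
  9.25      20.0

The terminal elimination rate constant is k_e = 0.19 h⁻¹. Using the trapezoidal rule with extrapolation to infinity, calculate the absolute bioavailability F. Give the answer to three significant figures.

F = 0.915

Trapezoidal AUC_0→9.25 (oral tablet):
  [0→1]: (0.0+37.7)/2 × 1 = 18.85
  [1→3]: (37.7+51.2)/2 × 2 = 88.9
  [3→9]: (51.2+21.0)/2 × 6 = 216.6
  [9→9.25]: (21.0+20.0)/2 × 0.25 = 5.125
  Sum = 329.475 ng/mL·h
Tail: C_last/k_e = 20.0/0.19 = 105.263
AUC_0→∞ (oral tablet) = 329.475 + 105.263 = 434.738 ng/mL·h
F = (AUC_ev/D_ev)/(AUC_iv/D_iv) = (434.738/125)/(190/50) = 3.477904/3.8 = 0.9152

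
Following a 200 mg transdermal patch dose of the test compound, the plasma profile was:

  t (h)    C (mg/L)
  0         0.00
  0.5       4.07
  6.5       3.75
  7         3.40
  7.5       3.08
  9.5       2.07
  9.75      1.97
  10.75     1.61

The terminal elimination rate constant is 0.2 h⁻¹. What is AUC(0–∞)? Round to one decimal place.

Trapezoidal AUC_0→10.75:
  [0→0.5]: (0.00+4.07)/2 × 0.5 = 1.0175
  [0.5→6.5]: (4.07+3.75)/2 × 6 = 23.46
  [6.5→7]: (3.75+3.40)/2 × 0.5 = 1.7875
  [7→7.5]: (3.40+3.08)/2 × 0.5 = 1.62
  [7.5→9.5]: (3.08+2.07)/2 × 2 = 5.15
  [9.5→9.75]: (2.07+1.97)/2 × 0.25 = 0.505
  [9.75→10.75]: (1.97+1.61)/2 × 1 = 1.79
  Sum = 35.33 mg/L·h
Extrapolated tail: C_last / k_e = 1.61 / 0.2 = 8.050
AUC_0→∞ = 35.33 + 8.050 = 43.38 mg/L·h

AUC = 43.4 mg/L·h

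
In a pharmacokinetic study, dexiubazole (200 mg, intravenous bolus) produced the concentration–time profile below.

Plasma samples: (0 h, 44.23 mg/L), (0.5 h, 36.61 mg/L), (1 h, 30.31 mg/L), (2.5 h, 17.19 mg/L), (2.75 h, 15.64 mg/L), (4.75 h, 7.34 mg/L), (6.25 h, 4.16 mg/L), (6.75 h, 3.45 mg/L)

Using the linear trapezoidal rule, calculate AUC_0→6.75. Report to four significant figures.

Trapezoidal AUC_0→6.75:
  [0→0.5]: (44.23+36.61)/2 × 0.5 = 20.21
  [0.5→1]: (36.61+30.31)/2 × 0.5 = 16.73
  [1→2.5]: (30.31+17.19)/2 × 1.5 = 35.625
  [2.5→2.75]: (17.19+15.64)/2 × 0.25 = 4.10375
  [2.75→4.75]: (15.64+7.34)/2 × 2 = 22.98
  [4.75→6.25]: (7.34+4.16)/2 × 1.5 = 8.625
  [6.25→6.75]: (4.16+3.45)/2 × 0.5 = 1.9025
  Sum = 110.17625 mg/L·h

AUC = 110.2 mg/L·h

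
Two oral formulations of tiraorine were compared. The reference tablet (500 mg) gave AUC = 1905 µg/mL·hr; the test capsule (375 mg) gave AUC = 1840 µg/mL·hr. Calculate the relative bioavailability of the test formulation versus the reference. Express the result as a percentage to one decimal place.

F_rel = (AUC_test/D_test) / (AUC_ref/D_ref)
      = (1840/375) / (1905/500)
      = 4.90667 / 3.81 = 1.2878 = 128.78%

F_rel = 128.8%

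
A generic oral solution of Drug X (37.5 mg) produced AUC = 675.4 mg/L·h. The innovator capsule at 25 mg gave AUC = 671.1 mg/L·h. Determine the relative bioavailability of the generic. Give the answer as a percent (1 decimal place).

F_rel = 67.1%

F_rel = (AUC_test/D_test) / (AUC_ref/D_ref)
      = (675.4/37.5) / (671.1/25)
      = 18.0107 / 26.844 = 0.6709 = 67.09%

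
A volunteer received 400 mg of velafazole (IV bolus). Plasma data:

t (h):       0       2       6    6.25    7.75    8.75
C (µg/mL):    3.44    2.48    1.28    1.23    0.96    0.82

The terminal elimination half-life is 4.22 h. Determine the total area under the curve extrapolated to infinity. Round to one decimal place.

AUC = 21.3 µg/mL·h

Trapezoidal AUC_0→8.75:
  [0→2]: (3.44+2.48)/2 × 2 = 5.92
  [2→6]: (2.48+1.28)/2 × 4 = 7.52
  [6→6.25]: (1.28+1.23)/2 × 0.25 = 0.31375
  [6.25→7.75]: (1.23+0.96)/2 × 1.5 = 1.6425
  [7.75→8.75]: (0.96+0.82)/2 × 1 = 0.89
  Sum = 16.28625 µg/mL·h
k_e = ln2 / t½ = 0.693147 / 4.22 = 0.1643 h^-1
Extrapolated tail: C_last / k_e = 0.82 / 0.1643 = 4.991
AUC_0→∞ = 16.28625 + 4.991 = 21.27725 µg/mL·h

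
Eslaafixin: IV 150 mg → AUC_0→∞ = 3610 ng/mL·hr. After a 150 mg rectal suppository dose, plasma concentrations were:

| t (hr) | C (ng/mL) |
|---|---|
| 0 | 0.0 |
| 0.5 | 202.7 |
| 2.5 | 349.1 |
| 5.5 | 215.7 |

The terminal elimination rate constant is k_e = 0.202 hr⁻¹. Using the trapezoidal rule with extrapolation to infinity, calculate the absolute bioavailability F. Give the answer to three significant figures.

Trapezoidal AUC_0→5.5 (rectal suppository):
  [0→0.5]: (0.0+202.7)/2 × 0.5 = 50.675
  [0.5→2.5]: (202.7+349.1)/2 × 2 = 551.8
  [2.5→5.5]: (349.1+215.7)/2 × 3 = 847.2
  Sum = 1449.675 ng/mL·hr
Tail: C_last/k_e = 215.7/0.202 = 1067.822
AUC_0→∞ (rectal suppository) = 1449.675 + 1067.822 = 2517.497 ng/mL·hr
F = (AUC_ev/D_ev)/(AUC_iv/D_iv) = (2517.497/150)/(3610/150) = 16.7833/24.0667 = 0.6974

F = 0.697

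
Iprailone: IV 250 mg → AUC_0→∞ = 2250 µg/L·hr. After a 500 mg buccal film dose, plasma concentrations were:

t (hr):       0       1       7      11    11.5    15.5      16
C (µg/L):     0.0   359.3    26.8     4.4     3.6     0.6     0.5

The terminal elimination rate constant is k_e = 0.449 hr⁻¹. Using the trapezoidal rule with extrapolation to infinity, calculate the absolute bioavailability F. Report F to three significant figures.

Trapezoidal AUC_0→16 (buccal film):
  [0→1]: (0.0+359.3)/2 × 1 = 179.65
  [1→7]: (359.3+26.8)/2 × 6 = 1158.3
  [7→11]: (26.8+4.4)/2 × 4 = 62.4
  [11→11.5]: (4.4+3.6)/2 × 0.5 = 2.0
  [11.5→15.5]: (3.6+0.6)/2 × 4 = 8.4
  [15.5→16]: (0.6+0.5)/2 × 0.5 = 0.275
  Sum = 1411.025 µg/L·hr
Tail: C_last/k_e = 0.5/0.449 = 1.114
AUC_0→∞ (buccal film) = 1411.025 + 1.114 = 1412.139 µg/L·hr
F = (AUC_ev/D_ev)/(AUC_iv/D_iv) = (1412.139/500)/(2250/250) = 2.824278/9 = 0.3138

F = 0.314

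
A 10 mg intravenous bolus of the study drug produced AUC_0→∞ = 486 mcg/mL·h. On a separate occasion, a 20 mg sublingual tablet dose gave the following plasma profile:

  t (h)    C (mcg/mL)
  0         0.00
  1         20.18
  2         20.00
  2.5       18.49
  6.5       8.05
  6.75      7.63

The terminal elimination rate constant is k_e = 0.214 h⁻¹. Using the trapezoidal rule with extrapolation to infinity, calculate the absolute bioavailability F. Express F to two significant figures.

F = 0.13

Trapezoidal AUC_0→6.75 (sublingual tablet):
  [0→1]: (0.00+20.18)/2 × 1 = 10.09
  [1→2]: (20.18+20.00)/2 × 1 = 20.09
  [2→2.5]: (20.00+18.49)/2 × 0.5 = 9.6225
  [2.5→6.5]: (18.49+8.05)/2 × 4 = 53.08
  [6.5→6.75]: (8.05+7.63)/2 × 0.25 = 1.96
  Sum = 94.8425 mcg/mL·h
Tail: C_last/k_e = 7.63/0.214 = 35.654
AUC_0→∞ (sublingual tablet) = 94.8425 + 35.654 = 130.4965 mcg/mL·h
F = (AUC_ev/D_ev)/(AUC_iv/D_iv) = (130.4965/20)/(486/10) = 6.524825/48.6 = 0.1343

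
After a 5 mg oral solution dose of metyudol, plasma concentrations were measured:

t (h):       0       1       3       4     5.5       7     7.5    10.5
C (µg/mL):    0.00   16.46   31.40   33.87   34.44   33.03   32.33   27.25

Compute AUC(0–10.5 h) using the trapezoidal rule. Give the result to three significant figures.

AUC = 296 µg/mL·h

Trapezoidal AUC_0→10.5:
  [0→1]: (0.00+16.46)/2 × 1 = 8.23
  [1→3]: (16.46+31.40)/2 × 2 = 47.86
  [3→4]: (31.40+33.87)/2 × 1 = 32.635
  [4→5.5]: (33.87+34.44)/2 × 1.5 = 51.2325
  [5.5→7]: (34.44+33.03)/2 × 1.5 = 50.6025
  [7→7.5]: (33.03+32.33)/2 × 0.5 = 16.34
  [7.5→10.5]: (32.33+27.25)/2 × 3 = 89.37
  Sum = 296.27 µg/mL·h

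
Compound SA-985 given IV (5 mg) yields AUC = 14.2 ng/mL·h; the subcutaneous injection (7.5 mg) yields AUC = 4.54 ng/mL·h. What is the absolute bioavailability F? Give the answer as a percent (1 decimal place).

F = 21.3%

F = (AUC_ev / D_ev) / (AUC_iv / D_iv)
  = (4.54/7.5) / (14.2/5)
  = 0.605333 / 2.84 = 0.2131
  = 21.31%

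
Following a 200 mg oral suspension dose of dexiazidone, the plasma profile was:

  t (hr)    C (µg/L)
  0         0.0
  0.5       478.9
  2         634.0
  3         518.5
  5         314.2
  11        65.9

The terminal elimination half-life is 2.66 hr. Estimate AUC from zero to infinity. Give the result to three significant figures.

Trapezoidal AUC_0→11:
  [0→0.5]: (0.0+478.9)/2 × 0.5 = 119.725
  [0.5→2]: (478.9+634.0)/2 × 1.5 = 834.675
  [2→3]: (634.0+518.5)/2 × 1 = 576.25
  [3→5]: (518.5+314.2)/2 × 2 = 832.7
  [5→11]: (314.2+65.9)/2 × 6 = 1140.3
  Sum = 3503.65 µg/L·hr
k_e = ln2 / t½ = 0.693147 / 2.66 = 0.2606 hr^-1
Extrapolated tail: C_last / k_e = 65.9 / 0.2606 = 252.878
AUC_0→∞ = 3503.65 + 252.878 = 3756.528 µg/L·hr

AUC = 3760 µg/L·hr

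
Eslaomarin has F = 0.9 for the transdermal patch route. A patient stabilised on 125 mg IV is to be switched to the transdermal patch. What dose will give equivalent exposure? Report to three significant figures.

For equal systemic exposure: F × D_ev = D_iv
D_ev = D_iv / F = 125 / 0.9 = 138.889 mg

D_transdermal = 139 mg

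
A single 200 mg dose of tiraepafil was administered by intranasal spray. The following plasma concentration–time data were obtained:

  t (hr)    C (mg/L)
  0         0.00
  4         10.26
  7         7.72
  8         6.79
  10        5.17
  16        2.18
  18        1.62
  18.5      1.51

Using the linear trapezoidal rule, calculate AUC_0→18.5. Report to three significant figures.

AUC = 93.3 mg/L·hr

Trapezoidal AUC_0→18.5:
  [0→4]: (0.00+10.26)/2 × 4 = 20.52
  [4→7]: (10.26+7.72)/2 × 3 = 26.97
  [7→8]: (7.72+6.79)/2 × 1 = 7.255
  [8→10]: (6.79+5.17)/2 × 2 = 11.96
  [10→16]: (5.17+2.18)/2 × 6 = 22.05
  [16→18]: (2.18+1.62)/2 × 2 = 3.8
  [18→18.5]: (1.62+1.51)/2 × 0.5 = 0.7825
  Sum = 93.3375 mg/L·hr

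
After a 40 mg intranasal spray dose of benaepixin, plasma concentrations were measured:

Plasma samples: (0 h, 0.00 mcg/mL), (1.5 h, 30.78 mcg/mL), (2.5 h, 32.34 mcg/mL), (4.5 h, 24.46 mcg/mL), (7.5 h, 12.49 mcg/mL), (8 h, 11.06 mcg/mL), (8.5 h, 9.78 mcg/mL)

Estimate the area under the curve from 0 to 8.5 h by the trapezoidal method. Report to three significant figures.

AUC = 178 mcg/mL·h

Trapezoidal AUC_0→8.5:
  [0→1.5]: (0.00+30.78)/2 × 1.5 = 23.085
  [1.5→2.5]: (30.78+32.34)/2 × 1 = 31.56
  [2.5→4.5]: (32.34+24.46)/2 × 2 = 56.8
  [4.5→7.5]: (24.46+12.49)/2 × 3 = 55.425
  [7.5→8]: (12.49+11.06)/2 × 0.5 = 5.8875
  [8→8.5]: (11.06+9.78)/2 × 0.5 = 5.21
  Sum = 177.9675 mcg/mL·h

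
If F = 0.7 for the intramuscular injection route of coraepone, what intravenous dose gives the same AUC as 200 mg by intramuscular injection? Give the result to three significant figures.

D_iv = 140 mg

Systemic exposure from an extravascular dose = F × D_ev, so the equivalent IV dose is F × D_ev.
D_iv = F × D_ev = 0.7 × 200 = 140 mg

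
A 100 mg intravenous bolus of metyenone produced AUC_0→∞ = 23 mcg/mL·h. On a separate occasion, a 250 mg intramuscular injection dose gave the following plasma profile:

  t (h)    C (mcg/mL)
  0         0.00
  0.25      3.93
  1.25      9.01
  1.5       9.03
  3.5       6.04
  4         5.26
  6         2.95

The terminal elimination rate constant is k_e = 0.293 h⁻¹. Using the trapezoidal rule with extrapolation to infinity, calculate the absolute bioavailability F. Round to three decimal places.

Trapezoidal AUC_0→6 (intramuscular injection):
  [0→0.25]: (0.00+3.93)/2 × 0.25 = 0.49125
  [0.25→1.25]: (3.93+9.01)/2 × 1 = 6.47
  [1.25→1.5]: (9.01+9.03)/2 × 0.25 = 2.255
  [1.5→3.5]: (9.03+6.04)/2 × 2 = 15.07
  [3.5→4]: (6.04+5.26)/2 × 0.5 = 2.825
  [4→6]: (5.26+2.95)/2 × 2 = 8.21
  Sum = 35.32125 mcg/mL·h
Tail: C_last/k_e = 2.95/0.293 = 10.068
AUC_0→∞ (intramuscular injection) = 35.32125 + 10.068 = 45.38925 mcg/mL·h
F = (AUC_ev/D_ev)/(AUC_iv/D_iv) = (45.38925/250)/(23/100) = 0.181557/0.23 = 0.7894

F = 0.789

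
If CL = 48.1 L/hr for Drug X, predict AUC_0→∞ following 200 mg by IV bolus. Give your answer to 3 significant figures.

AUC = 4.16 mg/L·hr

AUC_0→∞ = Dose_iv / CL
        = 200 / 48.1 = 4.158 mg/L·hr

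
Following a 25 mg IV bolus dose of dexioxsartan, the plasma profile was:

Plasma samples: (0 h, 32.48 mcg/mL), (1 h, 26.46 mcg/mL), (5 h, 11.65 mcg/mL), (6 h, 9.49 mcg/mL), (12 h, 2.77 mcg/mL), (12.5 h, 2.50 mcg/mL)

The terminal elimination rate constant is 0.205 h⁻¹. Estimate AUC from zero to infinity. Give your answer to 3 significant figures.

Trapezoidal AUC_0→12.5:
  [0→1]: (32.48+26.46)/2 × 1 = 29.47
  [1→5]: (26.46+11.65)/2 × 4 = 76.22
  [5→6]: (11.65+9.49)/2 × 1 = 10.57
  [6→12]: (9.49+2.77)/2 × 6 = 36.78
  [12→12.5]: (2.77+2.50)/2 × 0.5 = 1.3175
  Sum = 154.3575 mcg/mL·h
Extrapolated tail: C_last / k_e = 2.50 / 0.205 = 12.195
AUC_0→∞ = 154.3575 + 12.195 = 166.5525 mcg/mL·h

AUC = 167 mcg/mL·h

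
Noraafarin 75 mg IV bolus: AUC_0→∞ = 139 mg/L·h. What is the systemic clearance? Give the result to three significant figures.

CL = 0.540 L/h

CL = Dose_iv / AUC_0→∞
   = 75 / 139 = 0.539568 L/h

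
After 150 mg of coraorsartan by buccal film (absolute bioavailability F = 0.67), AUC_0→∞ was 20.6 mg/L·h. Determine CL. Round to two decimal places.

CL = F × Dose / AUC_0→∞
   = 0.67 × 150 / 20.6 = 4.87864 L/h

CL = 4.88 L/h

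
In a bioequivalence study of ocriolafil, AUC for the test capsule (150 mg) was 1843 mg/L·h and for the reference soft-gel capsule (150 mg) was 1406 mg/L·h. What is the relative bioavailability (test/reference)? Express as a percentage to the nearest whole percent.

F_rel = (AUC_test/D_test) / (AUC_ref/D_ref)
      = (1843/150) / (1406/150)
      = 12.2867 / 9.37333 = 1.3108 = 131.08%

F_rel = 131%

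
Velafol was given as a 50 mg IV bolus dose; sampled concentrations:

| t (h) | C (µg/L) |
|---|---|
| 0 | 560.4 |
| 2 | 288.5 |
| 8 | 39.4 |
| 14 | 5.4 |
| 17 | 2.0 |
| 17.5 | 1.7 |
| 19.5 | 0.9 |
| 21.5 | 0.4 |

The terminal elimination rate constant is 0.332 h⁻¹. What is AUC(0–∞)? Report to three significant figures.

AUC = 1980 µg/L·h

Trapezoidal AUC_0→21.5:
  [0→2]: (560.4+288.5)/2 × 2 = 848.9
  [2→8]: (288.5+39.4)/2 × 6 = 983.7
  [8→14]: (39.4+5.4)/2 × 6 = 134.4
  [14→17]: (5.4+2.0)/2 × 3 = 11.1
  [17→17.5]: (2.0+1.7)/2 × 0.5 = 0.925
  [17.5→19.5]: (1.7+0.9)/2 × 2 = 2.6
  [19.5→21.5]: (0.9+0.4)/2 × 2 = 1.3
  Sum = 1982.925 µg/L·h
Extrapolated tail: C_last / k_e = 0.4 / 0.332 = 1.205
AUC_0→∞ = 1982.925 + 1.205 = 1984.13 µg/L·h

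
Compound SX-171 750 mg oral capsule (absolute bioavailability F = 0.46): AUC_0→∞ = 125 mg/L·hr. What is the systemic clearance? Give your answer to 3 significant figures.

CL = 2.76 L/hr

CL = F × Dose / AUC_0→∞
   = 0.46 × 750 / 125 = 2.76 L/hr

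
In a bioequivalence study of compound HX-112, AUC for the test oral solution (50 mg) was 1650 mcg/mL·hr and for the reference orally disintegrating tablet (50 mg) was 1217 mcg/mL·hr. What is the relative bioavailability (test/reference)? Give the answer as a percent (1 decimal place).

F_rel = (AUC_test/D_test) / (AUC_ref/D_ref)
      = (1650/50) / (1217/50)
      = 33 / 24.34 = 1.3558 = 135.58%

F_rel = 135.6%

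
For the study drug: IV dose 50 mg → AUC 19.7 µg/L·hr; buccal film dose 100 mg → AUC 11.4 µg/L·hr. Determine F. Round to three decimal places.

F = 0.289

F = (AUC_ev / D_ev) / (AUC_iv / D_iv)
  = (11.4/100) / (19.7/50)
  = 0.114 / 0.394 = 0.2893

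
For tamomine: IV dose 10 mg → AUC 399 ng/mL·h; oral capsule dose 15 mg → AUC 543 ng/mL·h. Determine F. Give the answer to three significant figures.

F = (AUC_ev / D_ev) / (AUC_iv / D_iv)
  = (543/15) / (399/10)
  = 36.2 / 39.9 = 0.9073

F = 0.907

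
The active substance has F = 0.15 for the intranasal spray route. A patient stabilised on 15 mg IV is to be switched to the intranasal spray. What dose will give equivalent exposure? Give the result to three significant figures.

For equal systemic exposure: F × D_ev = D_iv
D_ev = D_iv / F = 15 / 0.15 = 100 mg

D_intranasal = 100 mg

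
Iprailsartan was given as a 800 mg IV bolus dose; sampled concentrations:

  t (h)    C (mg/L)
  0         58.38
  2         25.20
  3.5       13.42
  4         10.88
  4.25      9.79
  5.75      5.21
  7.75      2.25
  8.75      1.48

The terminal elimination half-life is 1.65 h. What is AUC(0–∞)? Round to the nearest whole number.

AUC = 145 mg/L·h

Trapezoidal AUC_0→8.75:
  [0→2]: (58.38+25.20)/2 × 2 = 83.58
  [2→3.5]: (25.20+13.42)/2 × 1.5 = 28.965
  [3.5→4]: (13.42+10.88)/2 × 0.5 = 6.075
  [4→4.25]: (10.88+9.79)/2 × 0.25 = 2.58375
  [4.25→5.75]: (9.79+5.21)/2 × 1.5 = 11.25
  [5.75→7.75]: (5.21+2.25)/2 × 2 = 7.46
  [7.75→8.75]: (2.25+1.48)/2 × 1 = 1.865
  Sum = 141.77875 mg/L·h
k_e = ln2 / t½ = 0.693147 / 1.65 = 0.4201 h^-1
Extrapolated tail: C_last / k_e = 1.48 / 0.4201 = 3.523
AUC_0→∞ = 141.77875 + 3.523 = 145.30175 mg/L·h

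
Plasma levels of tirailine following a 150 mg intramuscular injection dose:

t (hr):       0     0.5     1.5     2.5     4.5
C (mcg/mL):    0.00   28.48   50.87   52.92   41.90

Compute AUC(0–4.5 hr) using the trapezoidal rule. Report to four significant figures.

Trapezoidal AUC_0→4.5:
  [0→0.5]: (0.00+28.48)/2 × 0.5 = 7.12
  [0.5→1.5]: (28.48+50.87)/2 × 1 = 39.675
  [1.5→2.5]: (50.87+52.92)/2 × 1 = 51.895
  [2.5→4.5]: (52.92+41.90)/2 × 2 = 94.82
  Sum = 193.51 mcg/mL·hr

AUC = 193.5 mcg/mL·hr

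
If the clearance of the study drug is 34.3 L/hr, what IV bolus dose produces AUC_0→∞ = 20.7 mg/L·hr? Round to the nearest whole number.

Dose = 710 mg

Dose_iv = CL × AUC_0→∞
     = 34.3 × 20.7 = 710.01 mg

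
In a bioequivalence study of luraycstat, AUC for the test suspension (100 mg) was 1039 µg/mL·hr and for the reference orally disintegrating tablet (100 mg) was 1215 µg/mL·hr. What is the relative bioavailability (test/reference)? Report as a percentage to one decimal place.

F_rel = 85.5%

F_rel = (AUC_test/D_test) / (AUC_ref/D_ref)
      = (1039/100) / (1215/100)
      = 10.39 / 12.15 = 0.8551 = 85.51%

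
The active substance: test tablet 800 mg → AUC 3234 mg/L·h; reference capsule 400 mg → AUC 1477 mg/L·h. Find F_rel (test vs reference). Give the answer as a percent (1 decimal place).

F_rel = 109.5%

F_rel = (AUC_test/D_test) / (AUC_ref/D_ref)
      = (3234/800) / (1477/400)
      = 4.0425 / 3.6925 = 1.0948 = 109.48%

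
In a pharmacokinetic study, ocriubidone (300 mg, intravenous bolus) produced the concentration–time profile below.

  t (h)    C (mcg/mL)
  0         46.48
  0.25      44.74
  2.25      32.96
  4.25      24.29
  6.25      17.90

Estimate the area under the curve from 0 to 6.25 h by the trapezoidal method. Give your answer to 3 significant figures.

AUC = 189 mcg/mL·h

Trapezoidal AUC_0→6.25:
  [0→0.25]: (46.48+44.74)/2 × 0.25 = 11.4025
  [0.25→2.25]: (44.74+32.96)/2 × 2 = 77.7
  [2.25→4.25]: (32.96+24.29)/2 × 2 = 57.25
  [4.25→6.25]: (24.29+17.90)/2 × 2 = 42.19
  Sum = 188.5425 mcg/mL·h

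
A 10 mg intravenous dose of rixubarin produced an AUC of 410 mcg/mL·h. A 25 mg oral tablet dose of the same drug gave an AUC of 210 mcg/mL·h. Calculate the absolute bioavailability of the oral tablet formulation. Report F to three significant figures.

F = 0.205

F = (AUC_ev / D_ev) / (AUC_iv / D_iv)
  = (210/25) / (410/10)
  = 8.4 / 41 = 0.2049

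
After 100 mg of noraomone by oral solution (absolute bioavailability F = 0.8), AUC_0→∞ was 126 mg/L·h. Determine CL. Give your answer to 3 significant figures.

CL = F × Dose / AUC_0→∞
   = 0.8 × 100 / 126 = 0.634921 L/h

CL = 0.635 L/h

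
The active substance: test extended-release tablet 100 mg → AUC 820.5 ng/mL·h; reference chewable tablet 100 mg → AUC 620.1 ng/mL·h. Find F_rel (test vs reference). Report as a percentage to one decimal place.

F_rel = (AUC_test/D_test) / (AUC_ref/D_ref)
      = (820.5/100) / (620.1/100)
      = 8.205 / 6.201 = 1.3232 = 132.32%

F_rel = 132.3%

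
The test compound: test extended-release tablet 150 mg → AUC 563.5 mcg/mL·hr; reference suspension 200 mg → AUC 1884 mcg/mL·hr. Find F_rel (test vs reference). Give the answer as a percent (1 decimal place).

F_rel = 39.9%

F_rel = (AUC_test/D_test) / (AUC_ref/D_ref)
      = (563.5/150) / (1884/200)
      = 3.75667 / 9.42 = 0.3988 = 39.88%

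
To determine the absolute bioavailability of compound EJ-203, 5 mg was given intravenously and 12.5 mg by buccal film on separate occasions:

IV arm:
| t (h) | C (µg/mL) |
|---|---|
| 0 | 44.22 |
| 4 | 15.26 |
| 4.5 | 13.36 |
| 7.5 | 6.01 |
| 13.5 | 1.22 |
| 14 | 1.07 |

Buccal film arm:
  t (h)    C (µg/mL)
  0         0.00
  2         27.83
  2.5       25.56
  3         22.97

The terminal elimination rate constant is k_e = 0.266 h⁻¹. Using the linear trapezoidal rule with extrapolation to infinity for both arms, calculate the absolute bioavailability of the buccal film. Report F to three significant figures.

F = 0.308

Trapezoidal AUC_0→14 (IV):
  [0→4]: (44.22+15.26)/2 × 4 = 118.96
  [4→4.5]: (15.26+13.36)/2 × 0.5 = 7.155
  [4.5→7.5]: (13.36+6.01)/2 × 3 = 29.055
  [7.5→13.5]: (6.01+1.22)/2 × 6 = 21.69
  [13.5→14]: (1.22+1.07)/2 × 0.5 = 0.5725
  Sum = 177.4325 µg/mL·h
IV tail: 1.07/0.266 = 4.023; AUC_iv,0→∞ = 177.4325 + 4.023 = 181.4555 µg/mL·h
Trapezoidal AUC_0→3 (buccal film):
  [0→2]: (0.00+27.83)/2 × 2 = 27.83
  [2→2.5]: (27.83+25.56)/2 × 0.5 = 13.3475
  [2.5→3]: (25.56+22.97)/2 × 0.5 = 12.1325
  Sum = 53.31 µg/mL·h
buccal film tail: 22.97/0.266 = 86.353; AUC_ev,0→∞ = 53.31 + 86.353 = 139.663 µg/mL·h
F = (AUC_ev/D_ev)/(AUC_iv/D_iv) = (139.663/12.5)/(181.4555/5) = 11.17304/36.2911 = 0.3079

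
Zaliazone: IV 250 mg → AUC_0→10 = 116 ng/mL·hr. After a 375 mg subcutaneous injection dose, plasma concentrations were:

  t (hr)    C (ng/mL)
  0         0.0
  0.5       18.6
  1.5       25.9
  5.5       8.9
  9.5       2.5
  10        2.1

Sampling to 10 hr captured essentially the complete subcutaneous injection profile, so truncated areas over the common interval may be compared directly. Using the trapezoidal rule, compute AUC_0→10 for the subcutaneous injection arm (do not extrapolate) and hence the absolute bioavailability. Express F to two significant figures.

Trapezoidal AUC_0→10 (subcutaneous injection):
  [0→0.5]: (0.0+18.6)/2 × 0.5 = 4.65
  [0.5→1.5]: (18.6+25.9)/2 × 1 = 22.25
  [1.5→5.5]: (25.9+8.9)/2 × 4 = 69.6
  [5.5→9.5]: (8.9+2.5)/2 × 4 = 22.8
  [9.5→10]: (2.5+2.1)/2 × 0.5 = 1.15
  Sum = 120.45 ng/mL·hr
F = (AUC_ev/D_ev)/(AUC_iv/D_iv) = (120.45/375)/(116/250) = 0.3212/0.464 = 0.6922

F = 0.69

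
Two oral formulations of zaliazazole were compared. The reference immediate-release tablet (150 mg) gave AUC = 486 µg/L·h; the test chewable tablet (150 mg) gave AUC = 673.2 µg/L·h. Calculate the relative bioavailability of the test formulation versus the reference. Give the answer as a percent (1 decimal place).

F_rel = 138.5%

F_rel = (AUC_test/D_test) / (AUC_ref/D_ref)
      = (673.2/150) / (486/150)
      = 4.488 / 3.24 = 1.3852 = 138.52%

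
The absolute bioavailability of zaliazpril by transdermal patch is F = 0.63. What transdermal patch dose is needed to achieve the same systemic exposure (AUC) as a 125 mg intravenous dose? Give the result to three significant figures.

For equal systemic exposure: F × D_ev = D_iv
D_ev = D_iv / F = 125 / 0.63 = 198.413 mg

D_transdermal = 198 mg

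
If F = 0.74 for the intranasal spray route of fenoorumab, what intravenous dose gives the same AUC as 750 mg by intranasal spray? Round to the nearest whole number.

Systemic exposure from an extravascular dose = F × D_ev, so the equivalent IV dose is F × D_ev.
D_iv = F × D_ev = 0.74 × 750 = 555 mg

D_iv = 555 mg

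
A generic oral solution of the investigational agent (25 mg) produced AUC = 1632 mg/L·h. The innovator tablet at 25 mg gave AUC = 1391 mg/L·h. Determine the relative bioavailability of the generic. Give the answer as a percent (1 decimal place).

F_rel = (AUC_test/D_test) / (AUC_ref/D_ref)
      = (1632/25) / (1391/25)
      = 65.28 / 55.64 = 1.1733 = 117.33%

F_rel = 117.3%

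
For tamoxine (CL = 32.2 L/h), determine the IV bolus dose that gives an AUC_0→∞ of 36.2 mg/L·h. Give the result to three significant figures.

Dose = 1170 mg

Dose_iv = CL × AUC_0→∞
     = 32.2 × 36.2 = 1165.64 mg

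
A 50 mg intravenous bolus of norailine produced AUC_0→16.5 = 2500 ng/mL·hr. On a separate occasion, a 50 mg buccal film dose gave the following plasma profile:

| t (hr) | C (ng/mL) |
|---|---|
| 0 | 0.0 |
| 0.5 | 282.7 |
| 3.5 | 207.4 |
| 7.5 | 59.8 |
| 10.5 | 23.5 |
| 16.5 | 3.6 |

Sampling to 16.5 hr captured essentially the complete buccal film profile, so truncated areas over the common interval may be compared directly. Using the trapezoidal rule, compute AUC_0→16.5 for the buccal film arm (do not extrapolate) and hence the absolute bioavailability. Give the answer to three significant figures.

Trapezoidal AUC_0→16.5 (buccal film):
  [0→0.5]: (0.0+282.7)/2 × 0.5 = 70.675
  [0.5→3.5]: (282.7+207.4)/2 × 3 = 735.15
  [3.5→7.5]: (207.4+59.8)/2 × 4 = 534.4
  [7.5→10.5]: (59.8+23.5)/2 × 3 = 124.95
  [10.5→16.5]: (23.5+3.6)/2 × 6 = 81.3
  Sum = 1546.475 ng/mL·hr
F = (AUC_ev/D_ev)/(AUC_iv/D_iv) = (1546.475/50)/(2500/50) = 30.9295/50 = 0.6186

F = 0.619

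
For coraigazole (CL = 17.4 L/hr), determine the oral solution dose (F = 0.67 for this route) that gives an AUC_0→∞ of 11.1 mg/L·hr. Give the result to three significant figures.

Dose = CL × AUC_0→∞ / F
     = 17.4 × 11.1 / 0.67 = 288.269 mg

Dose = 288 mg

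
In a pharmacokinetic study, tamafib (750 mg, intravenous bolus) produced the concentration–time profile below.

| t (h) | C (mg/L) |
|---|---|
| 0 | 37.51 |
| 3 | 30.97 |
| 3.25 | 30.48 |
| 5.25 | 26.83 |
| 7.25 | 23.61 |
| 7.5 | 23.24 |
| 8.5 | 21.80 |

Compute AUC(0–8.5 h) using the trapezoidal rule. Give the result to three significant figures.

AUC = 247 mg/L·h

Trapezoidal AUC_0→8.5:
  [0→3]: (37.51+30.97)/2 × 3 = 102.72
  [3→3.25]: (30.97+30.48)/2 × 0.25 = 7.68125
  [3.25→5.25]: (30.48+26.83)/2 × 2 = 57.31
  [5.25→7.25]: (26.83+23.61)/2 × 2 = 50.44
  [7.25→7.5]: (23.61+23.24)/2 × 0.25 = 5.85625
  [7.5→8.5]: (23.24+21.80)/2 × 1 = 22.52
  Sum = 246.5275 mg/L·h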